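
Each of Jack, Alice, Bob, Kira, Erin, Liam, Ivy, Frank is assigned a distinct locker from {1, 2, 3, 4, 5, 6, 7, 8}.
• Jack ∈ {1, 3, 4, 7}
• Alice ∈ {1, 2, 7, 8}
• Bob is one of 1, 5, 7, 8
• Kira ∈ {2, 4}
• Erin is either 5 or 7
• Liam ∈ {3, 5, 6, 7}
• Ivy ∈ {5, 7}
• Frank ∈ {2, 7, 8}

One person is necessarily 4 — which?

Among the 8 variables, 6 fits only Liam (and all 8 values in {1, 2, 3, 4, 5, 6, 7, 8} must be used), so Liam = 6.
The 7 still-open variables together cover exactly {1, 2, 3, 4, 5, 7, 8} — 7 values for 7 variables — and 3 appears only in Jack's list, so Jack = 3.
Among the 6 still-open variables, 4 fits only Kira (and all 6 values in {1, 2, 4, 5, 7, 8} must be used), so Kira = 4.

Kira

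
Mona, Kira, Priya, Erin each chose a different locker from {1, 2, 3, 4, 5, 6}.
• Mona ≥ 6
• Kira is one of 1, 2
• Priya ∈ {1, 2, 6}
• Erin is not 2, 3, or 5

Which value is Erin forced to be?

4

Mona must be 6 (only option left). So Priya, Erin can't be 6.
Among the 3 still-open variables, 4 fits only Erin (and all 3 values in {1, 2, 4} must be used), so Erin = 4.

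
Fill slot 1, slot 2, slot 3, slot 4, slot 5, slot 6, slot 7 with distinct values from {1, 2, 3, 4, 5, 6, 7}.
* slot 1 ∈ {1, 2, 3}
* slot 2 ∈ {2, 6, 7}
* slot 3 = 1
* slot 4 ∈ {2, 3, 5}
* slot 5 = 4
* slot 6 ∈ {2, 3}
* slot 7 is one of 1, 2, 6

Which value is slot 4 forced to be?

slot 3 has just one choice, so slot 3 = 1. Remove 1 from slot 1, slot 7.
slot 5's domain is down to {4}, so slot 5 = 4.
The 5 still-open variables draw from only 5 values {2, 3, 5, 6, 7}, so each is used; only slot 4 can be 5, hence slot 4 = 5.

5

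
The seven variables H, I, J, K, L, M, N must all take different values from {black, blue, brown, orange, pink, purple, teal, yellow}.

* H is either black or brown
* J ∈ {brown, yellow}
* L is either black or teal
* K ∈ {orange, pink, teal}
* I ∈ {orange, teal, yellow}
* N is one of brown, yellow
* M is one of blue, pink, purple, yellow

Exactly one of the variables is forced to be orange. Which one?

J and N between them cover only {brown, yellow} — a naked pair. Remove those values from H, I, M.
That leaves H = black. Strike black from L.
That leaves L = teal. Strike teal from I, K.
So orange goes to I.

I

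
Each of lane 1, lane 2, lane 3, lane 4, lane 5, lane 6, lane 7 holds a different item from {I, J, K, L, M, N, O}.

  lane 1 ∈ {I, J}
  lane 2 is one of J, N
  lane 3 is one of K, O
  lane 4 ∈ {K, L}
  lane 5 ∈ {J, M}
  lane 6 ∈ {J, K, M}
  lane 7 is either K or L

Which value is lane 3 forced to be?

O

The 7 variables draw from only 7 values {I, J, K, L, M, N, O}, so each is used; only lane 1 can be I, hence lane 1 = I.
Among the 6 still-open variables, N fits only lane 2 (and all 6 values in {J, K, L, M, N, O} must be used), so lane 2 = N.
The 5 still-open variables together cover exactly {J, K, L, M, O} — 5 values for 5 variables — and O appears only in lane 3's list, so lane 3 = O.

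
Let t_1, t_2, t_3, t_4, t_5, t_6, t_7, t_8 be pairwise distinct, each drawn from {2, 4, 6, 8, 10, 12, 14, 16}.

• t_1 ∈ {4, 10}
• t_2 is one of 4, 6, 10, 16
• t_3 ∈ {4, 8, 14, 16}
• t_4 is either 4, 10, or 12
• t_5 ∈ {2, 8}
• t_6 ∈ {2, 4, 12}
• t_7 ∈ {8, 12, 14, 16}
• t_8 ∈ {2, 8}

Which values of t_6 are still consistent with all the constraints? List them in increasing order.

4, 12

The 8 variables draw from only 8 values {2, 4, 6, 8, 10, 12, 14, 16}, so each is used; only t_2 can be 6, hence t_2 = 6.
The 2 variables t_5 and t_8 are confined to {2, 8}, which locks those values in; drop them from t_3, t_6, t_7.
t_1, t_4, t_6 share exactly the 3 values {4, 10, 12}; by pigeonhole those values go to them, so strike 4, 10, 12 from t_3, t_7.
No further eliminations apply; t_6 can still be any of 4, 12.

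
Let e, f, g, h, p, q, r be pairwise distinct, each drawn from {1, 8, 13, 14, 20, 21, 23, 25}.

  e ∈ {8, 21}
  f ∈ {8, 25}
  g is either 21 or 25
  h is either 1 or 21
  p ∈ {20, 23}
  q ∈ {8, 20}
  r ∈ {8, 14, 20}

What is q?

Among the 7 variables, 1 fits only h (and all 7 values in {1, 8, 14, 20, 21, 23, 25} must be used), so h = 1.
The 6 still-open variables draw from only 6 values {8, 14, 20, 21, 23, 25}, so each is used; only r can be 14, hence r = 14.
Among the 5 still-open variables, 23 fits only p (and all 5 values in {8, 20, 21, 23, 25} must be used), so p = 23.
The 4 still-open variables together cover exactly {8, 20, 21, 25} — 4 values for 4 variables — and 20 appears only in q's list, so q = 20.

20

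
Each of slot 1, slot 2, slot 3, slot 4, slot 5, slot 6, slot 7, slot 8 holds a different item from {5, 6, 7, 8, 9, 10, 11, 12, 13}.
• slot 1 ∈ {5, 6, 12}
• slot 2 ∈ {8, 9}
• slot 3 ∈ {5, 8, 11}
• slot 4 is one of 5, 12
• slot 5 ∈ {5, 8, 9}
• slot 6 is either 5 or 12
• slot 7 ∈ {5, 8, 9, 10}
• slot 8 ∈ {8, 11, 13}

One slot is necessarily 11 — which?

slot 3

The 8 variables together cover exactly {5, 6, 8, 9, 10, 11, 12, 13} — 8 values for 8 variables — and 6 appears only in slot 1's list, so slot 1 = 6.
Among the 7 still-open variables, 10 fits only slot 7 (and all 7 values in {5, 8, 9, 10, 11, 12, 13} must be used), so slot 7 = 10.
Among the 6 still-open variables, 13 fits only slot 8 (and all 6 values in {5, 8, 9, 11, 12, 13} must be used), so slot 8 = 13.
The 5 still-open variables draw from only 5 values {5, 8, 9, 11, 12}, so each is used; only slot 3 can be 11, hence slot 3 = 11.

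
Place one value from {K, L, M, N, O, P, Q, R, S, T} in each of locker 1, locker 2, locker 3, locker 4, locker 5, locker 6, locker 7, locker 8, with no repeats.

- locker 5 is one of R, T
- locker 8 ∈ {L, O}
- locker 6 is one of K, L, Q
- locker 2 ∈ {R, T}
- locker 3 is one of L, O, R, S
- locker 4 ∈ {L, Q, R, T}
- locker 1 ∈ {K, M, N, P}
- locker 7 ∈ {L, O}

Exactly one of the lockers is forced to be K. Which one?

locker 6

locker 2 and locker 5 between them cover only {R, T} — a naked pair. Remove those values from locker 3, locker 4.
The 2 variables locker 7 and locker 8 are confined to {L, O}, which locks those values in; drop them from locker 3, locker 4, locker 6.
That leaves locker 3 = S.
locker 4 must be Q (only option left). Eliminate Q elsewhere: locker 6.
So K goes to locker 6.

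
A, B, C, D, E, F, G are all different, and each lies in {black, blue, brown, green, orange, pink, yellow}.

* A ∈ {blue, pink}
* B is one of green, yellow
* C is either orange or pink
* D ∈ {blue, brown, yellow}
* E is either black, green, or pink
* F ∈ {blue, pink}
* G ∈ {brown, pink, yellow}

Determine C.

The 7 variables together cover exactly {black, blue, brown, green, orange, pink, yellow} — 7 values for 7 variables — and black appears only in E's list, so E = black.
The 6 still-open variables together cover exactly {blue, brown, green, orange, pink, yellow} — 6 values for 6 variables — and green appears only in B's list, so B = green.
The 5 still-open variables together cover exactly {blue, brown, orange, pink, yellow} — 5 values for 5 variables — and orange appears only in C's list, so C = orange.

orange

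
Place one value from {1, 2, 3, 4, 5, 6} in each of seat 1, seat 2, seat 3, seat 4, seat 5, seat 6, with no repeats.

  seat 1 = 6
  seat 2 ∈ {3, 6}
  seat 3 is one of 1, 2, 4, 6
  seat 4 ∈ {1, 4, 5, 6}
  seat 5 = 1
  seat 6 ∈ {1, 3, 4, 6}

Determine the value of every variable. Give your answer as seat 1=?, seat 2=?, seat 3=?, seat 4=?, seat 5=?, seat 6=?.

seat 1=6, seat 2=3, seat 3=2, seat 4=5, seat 5=1, seat 6=4

seat 1's domain is down to {6}, so seat 1 = 6. Strike 6 from seat 2, seat 3, seat 4, seat 6.
seat 2 must be 3 (only option left). Remove 3 from seat 6.
seat 5 has just one choice, so seat 5 = 1. Eliminate 1 elsewhere: seat 3, seat 4, seat 6.
That leaves seat 6 = 4. Remove 4 from seat 3, seat 4.
That leaves seat 3 = 2.
That leaves seat 4 = 5.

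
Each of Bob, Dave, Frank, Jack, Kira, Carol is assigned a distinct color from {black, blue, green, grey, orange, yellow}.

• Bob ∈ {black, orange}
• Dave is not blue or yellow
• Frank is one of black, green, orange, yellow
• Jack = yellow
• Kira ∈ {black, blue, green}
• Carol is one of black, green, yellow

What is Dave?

grey

Jack's domain is down to {yellow}, so Jack = yellow. Remove yellow from Frank, Carol.
The 5 still-open variables together cover exactly {black, blue, green, grey, orange} — 5 values for 5 variables — and blue appears only in Kira's list, so Kira = blue.
Among the 4 still-open variables, grey fits only Dave (and all 4 values in {black, green, grey, orange} must be used), so Dave = grey.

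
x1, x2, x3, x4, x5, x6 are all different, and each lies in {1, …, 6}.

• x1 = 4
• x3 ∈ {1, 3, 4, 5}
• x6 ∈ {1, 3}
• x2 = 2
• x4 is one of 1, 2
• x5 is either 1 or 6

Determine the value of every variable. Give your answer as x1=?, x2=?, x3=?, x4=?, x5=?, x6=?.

x1=4, x2=2, x3=5, x4=1, x5=6, x6=3

x1 has just one choice, so x1 = 4. So x3 can't be 4.
x2 has just one choice, so x2 = 2. Remove 2 from x4.
x4 has just one choice, so x4 = 1. Strike 1 from x3, x5, x6.
x5 must be 6 (only option left).
That leaves x6 = 3. Eliminate 3 elsewhere: x3.
x3 must be 5 (only option left).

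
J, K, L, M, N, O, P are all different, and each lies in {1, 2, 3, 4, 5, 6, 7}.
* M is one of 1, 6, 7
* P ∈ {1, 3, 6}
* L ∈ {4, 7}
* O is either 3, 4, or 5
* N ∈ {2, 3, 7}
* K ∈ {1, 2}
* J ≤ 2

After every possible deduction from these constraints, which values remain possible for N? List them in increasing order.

3, 7

The 7 variables together cover exactly {1, 2, 3, 4, 5, 6, 7} — 7 values for 7 variables — and 5 appears only in O's list, so O = 5.
The 6 still-open variables together cover exactly {1, 2, 3, 4, 6, 7} — 6 values for 6 variables — and 4 appears only in L's list, so L = 4.
The 2 variables J and K are confined to {1, 2}, which locks those values in; drop them from M, N, P.
No further eliminations apply; N can still be any of 3, 7.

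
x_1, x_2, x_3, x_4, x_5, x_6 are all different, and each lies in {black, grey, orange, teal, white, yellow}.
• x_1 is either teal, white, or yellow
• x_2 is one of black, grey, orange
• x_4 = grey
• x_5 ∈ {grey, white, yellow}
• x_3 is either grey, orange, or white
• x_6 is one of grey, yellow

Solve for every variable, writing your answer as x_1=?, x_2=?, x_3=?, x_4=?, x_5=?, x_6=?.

x_4 has just one choice, so x_4 = grey. Remove grey from x_2, x_3, x_5, x_6.
x_6 has just one choice, so x_6 = yellow. So x_1, x_5 can't be yellow.
That leaves x_5 = white. Eliminate white elsewhere: x_1, x_3.
x_1 must be teal (only option left).
That leaves x_3 = orange. Strike orange from x_2.
x_2 has just one choice, so x_2 = black.

x_1=teal, x_2=black, x_3=orange, x_4=grey, x_5=white, x_6=yellow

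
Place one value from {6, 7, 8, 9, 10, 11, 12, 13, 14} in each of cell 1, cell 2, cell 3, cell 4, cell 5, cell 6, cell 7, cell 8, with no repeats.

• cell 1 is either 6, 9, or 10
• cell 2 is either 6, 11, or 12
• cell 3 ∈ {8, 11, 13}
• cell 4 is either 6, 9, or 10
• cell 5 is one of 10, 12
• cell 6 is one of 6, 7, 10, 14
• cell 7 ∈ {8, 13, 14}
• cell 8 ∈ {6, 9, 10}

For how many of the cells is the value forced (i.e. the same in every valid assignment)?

cell 1, cell 4, cell 8 between them cover only {6, 9, 10} — a naked triple. Remove those values from cell 2, cell 5, cell 6.
cell 5 must be 12 (only option left). So cell 2 can't be 12.
cell 2 has just one choice, so cell 2 = 11. Strike 11 from cell 3.
Determined: cell 2=11, cell 5=12. The other cells each still have more than one consistent value. That makes 2.

2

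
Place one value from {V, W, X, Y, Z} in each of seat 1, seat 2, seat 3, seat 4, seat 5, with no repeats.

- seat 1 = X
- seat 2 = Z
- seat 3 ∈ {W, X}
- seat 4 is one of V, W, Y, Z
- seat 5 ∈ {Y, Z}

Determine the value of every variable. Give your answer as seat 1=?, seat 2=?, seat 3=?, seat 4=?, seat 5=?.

seat 1 has just one choice, so seat 1 = X. Eliminate X elsewhere: seat 3.
seat 2 has just one choice, so seat 2 = Z. Remove Z from seat 4, seat 5.
seat 3's domain is down to {W}, so seat 3 = W. Strike W from seat 4.
seat 5 must be Y (only option left). Strike Y from seat 4.
That leaves seat 4 = V.

seat 1=X, seat 2=Z, seat 3=W, seat 4=V, seat 5=Y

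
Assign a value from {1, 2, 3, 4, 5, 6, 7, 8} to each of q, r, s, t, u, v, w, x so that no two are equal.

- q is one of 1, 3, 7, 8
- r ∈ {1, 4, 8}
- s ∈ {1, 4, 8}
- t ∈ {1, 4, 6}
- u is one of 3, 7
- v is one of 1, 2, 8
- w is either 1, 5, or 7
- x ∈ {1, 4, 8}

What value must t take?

6

Among the 8 variables, 2 fits only v (and all 8 values in {1, 2, 3, 4, 5, 6, 7, 8} must be used), so v = 2.
The 7 still-open variables draw from only 7 values {1, 3, 4, 5, 6, 7, 8}, so each is used; only w can be 5, hence w = 5.
The 6 still-open variables draw from only 6 values {1, 3, 4, 6, 7, 8}, so each is used; only t can be 6, hence t = 6.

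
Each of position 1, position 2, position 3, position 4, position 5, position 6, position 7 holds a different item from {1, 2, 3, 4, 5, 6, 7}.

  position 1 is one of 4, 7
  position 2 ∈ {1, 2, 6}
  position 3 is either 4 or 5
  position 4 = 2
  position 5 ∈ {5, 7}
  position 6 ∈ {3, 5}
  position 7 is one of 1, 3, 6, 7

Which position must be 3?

position 4 has just one choice, so position 4 = 2. Remove 2 from position 2.
position 1, position 3, position 5 between them cover only {4, 5, 7} — a naked triple. Remove those values from position 6, position 7.
So 3 goes to position 6.

position 6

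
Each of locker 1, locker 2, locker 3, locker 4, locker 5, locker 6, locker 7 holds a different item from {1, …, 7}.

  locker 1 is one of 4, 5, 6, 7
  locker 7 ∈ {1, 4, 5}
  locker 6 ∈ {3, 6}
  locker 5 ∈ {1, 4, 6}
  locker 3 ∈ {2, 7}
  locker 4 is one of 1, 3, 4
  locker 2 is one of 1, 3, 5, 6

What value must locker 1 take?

The 7 variables together cover exactly {1, 2, 3, 4, 5, 6, 7} — 7 values for 7 variables — and 2 appears only in locker 3's list, so locker 3 = 2.
The 6 still-open variables draw from only 6 values {1, 3, 4, 5, 6, 7}, so each is used; only locker 1 can be 7, hence locker 1 = 7.

7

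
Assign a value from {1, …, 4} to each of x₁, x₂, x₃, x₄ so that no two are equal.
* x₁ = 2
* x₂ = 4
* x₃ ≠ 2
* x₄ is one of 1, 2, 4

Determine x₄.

x₁ must be 2 (only option left). Eliminate 2 elsewhere: x₄.
x₂ has just one choice, so x₂ = 4. Eliminate 4 elsewhere: x₃, x₄.
So x₄ = 1.

1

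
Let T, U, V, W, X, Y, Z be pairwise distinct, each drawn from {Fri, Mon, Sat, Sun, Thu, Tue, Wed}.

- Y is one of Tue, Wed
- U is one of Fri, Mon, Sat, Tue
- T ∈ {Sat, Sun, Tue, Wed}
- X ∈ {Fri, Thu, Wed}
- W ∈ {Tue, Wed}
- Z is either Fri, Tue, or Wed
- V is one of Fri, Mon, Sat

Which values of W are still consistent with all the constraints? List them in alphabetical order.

Tue, Wed

The 7 variables together cover exactly {Fri, Mon, Sat, Sun, Thu, Tue, Wed} — 7 values for 7 variables — and Sun appears only in T's list, so T = Sun.
Among the 6 still-open variables, Thu fits only X (and all 6 values in {Fri, Mon, Sat, Thu, Tue, Wed} must be used), so X = Thu.
W and Y between them cover only {Tue, Wed} — a naked pair. Remove those values from U, Z.
That leaves Z = Fri. Remove Fri from U, V.
No further eliminations apply; W can still be any of Tue, Wed.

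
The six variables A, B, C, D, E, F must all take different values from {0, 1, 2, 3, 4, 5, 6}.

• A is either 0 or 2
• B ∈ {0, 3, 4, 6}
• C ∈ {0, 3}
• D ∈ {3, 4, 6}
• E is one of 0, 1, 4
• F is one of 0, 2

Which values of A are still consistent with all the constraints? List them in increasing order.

The 6 variables together cover exactly {0, 1, 2, 3, 4, 6} — 6 values for 6 variables — and 1 appears only in E's list, so E = 1.
A and F share exactly the 2 values {0, 2}; by pigeonhole those values go to them, so strike 0, 2 from B, C.
C must be 3 (only option left). Strike 3 from B, D.
No further eliminations apply; A can still be any of 0, 2.

0, 2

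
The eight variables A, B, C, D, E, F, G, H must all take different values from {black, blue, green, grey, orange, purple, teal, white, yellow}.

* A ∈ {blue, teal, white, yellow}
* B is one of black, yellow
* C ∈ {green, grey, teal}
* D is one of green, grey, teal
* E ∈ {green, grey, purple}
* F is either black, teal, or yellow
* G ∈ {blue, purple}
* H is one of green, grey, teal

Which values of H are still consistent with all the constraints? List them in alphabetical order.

green, grey, teal

The 8 variables together cover exactly {black, blue, green, grey, purple, teal, white, yellow} — 8 values for 8 variables — and white appears only in A's list, so A = white.
The 7 still-open variables draw from only 7 values {black, blue, green, grey, purple, teal, yellow}, so each is used; only G can be blue, hence G = blue.
Among the 6 still-open variables, purple fits only E (and all 6 values in {black, green, grey, purple, teal, yellow} must be used), so E = purple.
C, D, H between them cover only {green, grey, teal} — a naked triple. Remove those values from F.
No further eliminations apply; H can still be any of green, grey, teal.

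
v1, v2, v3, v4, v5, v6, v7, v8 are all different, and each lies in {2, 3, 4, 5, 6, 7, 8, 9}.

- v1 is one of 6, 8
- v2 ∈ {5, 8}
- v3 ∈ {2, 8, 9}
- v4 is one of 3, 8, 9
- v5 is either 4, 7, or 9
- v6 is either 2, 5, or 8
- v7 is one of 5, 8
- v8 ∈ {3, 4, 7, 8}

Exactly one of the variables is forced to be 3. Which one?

The 8 variables together cover exactly {2, 3, 4, 5, 6, 7, 8, 9} — 8 values for 8 variables — and 6 appears only in v1's list, so v1 = 6.
v2 and v7 between them cover only {5, 8} — a naked pair. Remove those values from v3, v4, v6, v8.
v6 must be 2 (only option left). So v3 can't be 2.
v3's domain is down to {9}, so v3 = 9. So v4, v5 can't be 9.

v4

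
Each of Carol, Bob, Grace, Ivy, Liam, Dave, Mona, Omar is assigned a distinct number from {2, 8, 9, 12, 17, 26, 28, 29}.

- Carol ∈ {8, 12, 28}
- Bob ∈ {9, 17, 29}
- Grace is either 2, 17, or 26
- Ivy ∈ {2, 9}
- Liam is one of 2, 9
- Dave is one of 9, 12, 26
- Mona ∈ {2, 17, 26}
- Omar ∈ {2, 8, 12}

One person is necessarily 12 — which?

Dave

The 8 variables draw from only 8 values {2, 8, 9, 12, 17, 26, 28, 29}, so each is used; only Carol can be 28, hence Carol = 28.
The 7 still-open variables together cover exactly {2, 8, 9, 12, 17, 26, 29} — 7 values for 7 variables — and 8 appears only in Omar's list, so Omar = 8.
The 6 still-open variables draw from only 6 values {2, 9, 12, 17, 26, 29}, so each is used; only Dave can be 12, hence Dave = 12.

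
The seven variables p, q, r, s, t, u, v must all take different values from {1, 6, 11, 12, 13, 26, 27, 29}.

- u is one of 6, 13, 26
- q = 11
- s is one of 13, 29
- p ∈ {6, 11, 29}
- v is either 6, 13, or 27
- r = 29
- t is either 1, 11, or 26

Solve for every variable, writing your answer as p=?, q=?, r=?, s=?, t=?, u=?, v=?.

p=6, q=11, r=29, s=13, t=1, u=26, v=27

q has just one choice, so q = 11. Strike 11 from p, t.
r has just one choice, so r = 29. Remove 29 from p, s.
s must be 13 (only option left). Eliminate 13 elsewhere: u, v.
That leaves p = 6. Strike 6 from u, v.
u must be 26 (only option left). Eliminate 26 elsewhere: t.
v must be 27 (only option left).
t has just one choice, so t = 1.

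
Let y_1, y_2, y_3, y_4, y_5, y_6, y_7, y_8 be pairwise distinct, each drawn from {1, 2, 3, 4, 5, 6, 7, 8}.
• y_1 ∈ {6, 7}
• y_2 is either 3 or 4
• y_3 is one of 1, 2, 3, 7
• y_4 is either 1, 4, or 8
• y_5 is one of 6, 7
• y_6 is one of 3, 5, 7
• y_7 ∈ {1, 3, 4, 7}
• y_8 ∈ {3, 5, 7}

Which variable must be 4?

The 8 variables together cover exactly {1, 2, 3, 4, 5, 6, 7, 8} — 8 values for 8 variables — and 2 appears only in y_3's list, so y_3 = 2.
The 7 still-open variables draw from only 7 values {1, 3, 4, 5, 6, 7, 8}, so each is used; only y_4 can be 8, hence y_4 = 8.
The 6 still-open variables together cover exactly {1, 3, 4, 5, 6, 7} — 6 values for 6 variables — and 1 appears only in y_7's list, so y_7 = 1.
The 5 still-open variables draw from only 5 values {3, 4, 5, 6, 7}, so each is used; only y_2 can be 4, hence y_2 = 4.

y_2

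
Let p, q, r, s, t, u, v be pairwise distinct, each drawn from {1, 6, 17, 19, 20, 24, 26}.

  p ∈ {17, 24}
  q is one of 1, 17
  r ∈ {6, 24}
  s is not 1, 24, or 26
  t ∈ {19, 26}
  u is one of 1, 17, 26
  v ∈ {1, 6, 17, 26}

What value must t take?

19

The 7 variables together cover exactly {1, 6, 17, 19, 20, 24, 26} — 7 values for 7 variables — and 20 appears only in s's list, so s = 20.
The 6 still-open variables together cover exactly {1, 6, 17, 19, 24, 26} — 6 values for 6 variables — and 19 appears only in t's list, so t = 19.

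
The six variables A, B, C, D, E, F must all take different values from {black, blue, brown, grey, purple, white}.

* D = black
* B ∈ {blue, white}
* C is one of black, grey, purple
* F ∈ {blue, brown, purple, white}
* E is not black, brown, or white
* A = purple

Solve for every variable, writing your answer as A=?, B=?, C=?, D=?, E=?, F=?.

A=purple, B=white, C=grey, D=black, E=blue, F=brown

A's domain is down to {purple}, so A = purple. Strike purple from C, E, F.
D must be black (only option left). Eliminate black elsewhere: C.
C must be grey (only option left). So E can't be grey.
E's domain is down to {blue}, so E = blue. Eliminate blue elsewhere: B, F.
B must be white (only option left). So F can't be white.
F must be brown (only option left).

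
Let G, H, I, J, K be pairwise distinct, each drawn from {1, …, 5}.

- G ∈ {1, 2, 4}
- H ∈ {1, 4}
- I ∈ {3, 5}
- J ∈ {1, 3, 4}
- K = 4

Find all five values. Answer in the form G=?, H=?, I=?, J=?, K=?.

G=2, H=1, I=5, J=3, K=4

K's domain is down to {4}, so K = 4. So G, H, J can't be 4.
H must be 1 (only option left). Strike 1 from G, J.
That leaves J = 3. Remove 3 from I.
That leaves G = 2.
I has just one choice, so I = 5.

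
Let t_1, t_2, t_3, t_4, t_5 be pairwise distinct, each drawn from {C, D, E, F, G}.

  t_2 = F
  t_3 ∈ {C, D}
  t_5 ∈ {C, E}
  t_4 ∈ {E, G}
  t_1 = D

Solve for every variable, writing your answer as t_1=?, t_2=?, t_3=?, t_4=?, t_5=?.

t_1 must be D (only option left). Strike D from t_3.
t_2 has just one choice, so t_2 = F.
t_3 has just one choice, so t_3 = C. Remove C from t_5.
t_5 must be E (only option left). Eliminate E elsewhere: t_4.
t_4 must be G (only option left).

t_1=D, t_2=F, t_3=C, t_4=G, t_5=E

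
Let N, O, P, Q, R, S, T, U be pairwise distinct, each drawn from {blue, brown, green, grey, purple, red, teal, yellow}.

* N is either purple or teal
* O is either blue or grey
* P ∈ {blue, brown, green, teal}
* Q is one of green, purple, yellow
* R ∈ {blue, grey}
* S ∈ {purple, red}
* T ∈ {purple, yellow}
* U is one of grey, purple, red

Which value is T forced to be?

yellow

The 8 variables draw from only 8 values {blue, brown, green, grey, purple, red, teal, yellow}, so each is used; only P can be brown, hence P = brown.
Among the 7 still-open variables, green fits only Q (and all 7 values in {blue, green, grey, purple, red, teal, yellow} must be used), so Q = green.
Among the 6 still-open variables, teal fits only N (and all 6 values in {blue, grey, purple, red, teal, yellow} must be used), so N = teal.
The 5 still-open variables together cover exactly {blue, grey, purple, red, yellow} — 5 values for 5 variables — and yellow appears only in T's list, so T = yellow.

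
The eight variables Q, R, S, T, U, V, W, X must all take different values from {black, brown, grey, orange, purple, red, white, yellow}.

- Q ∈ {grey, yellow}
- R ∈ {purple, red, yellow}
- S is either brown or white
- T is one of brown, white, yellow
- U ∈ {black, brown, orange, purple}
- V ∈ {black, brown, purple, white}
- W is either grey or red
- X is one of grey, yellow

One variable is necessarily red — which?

The 8 variables draw from only 8 values {black, brown, grey, orange, purple, red, white, yellow}, so each is used; only U can be orange, hence U = orange.
The 7 still-open variables draw from only 7 values {black, brown, grey, purple, red, white, yellow}, so each is used; only V can be black, hence V = black.
The 6 still-open variables together cover exactly {brown, grey, purple, red, white, yellow} — 6 values for 6 variables — and purple appears only in R's list, so R = purple.
Among the 5 still-open variables, red fits only W (and all 5 values in {brown, grey, red, white, yellow} must be used), so W = red.

W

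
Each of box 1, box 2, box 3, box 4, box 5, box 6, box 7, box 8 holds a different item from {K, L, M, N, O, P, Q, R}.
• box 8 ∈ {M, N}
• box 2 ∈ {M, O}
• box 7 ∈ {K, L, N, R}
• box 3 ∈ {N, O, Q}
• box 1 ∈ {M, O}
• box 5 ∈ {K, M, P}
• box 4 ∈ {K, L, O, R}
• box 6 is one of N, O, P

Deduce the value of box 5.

K

Among the 8 variables, Q fits only box 3 (and all 8 values in {K, L, M, N, O, P, Q, R} must be used), so box 3 = Q.
box 1 and box 2 share exactly the 2 values {M, O}; by pigeonhole those values go to them, so strike M, O from box 4, box 5, box 6, box 8.
box 8 has just one choice, so box 8 = N. Strike N from box 6, box 7.
That leaves box 6 = P. Eliminate P elsewhere: box 5.
So box 5 = K.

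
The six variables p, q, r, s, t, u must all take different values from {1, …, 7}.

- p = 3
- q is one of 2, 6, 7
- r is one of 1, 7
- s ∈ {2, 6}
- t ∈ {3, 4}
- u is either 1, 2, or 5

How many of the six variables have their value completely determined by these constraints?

p must be 3 (only option left). Remove 3 from t.
t has just one choice, so t = 4.
Determined: p=3, t=4. The other variables each still have more than one consistent value. That makes 2.

2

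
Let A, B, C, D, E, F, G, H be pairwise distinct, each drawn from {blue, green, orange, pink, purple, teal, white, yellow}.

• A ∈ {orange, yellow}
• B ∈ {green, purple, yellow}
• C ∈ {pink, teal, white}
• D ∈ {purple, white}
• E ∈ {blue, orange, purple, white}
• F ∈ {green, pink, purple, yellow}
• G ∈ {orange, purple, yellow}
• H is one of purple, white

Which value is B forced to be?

green

The 8 variables draw from only 8 values {blue, green, orange, pink, purple, teal, white, yellow}, so each is used; only E can be blue, hence E = blue.
Among the 7 still-open variables, teal fits only C (and all 7 values in {green, orange, pink, purple, teal, white, yellow} must be used), so C = teal.
The 6 still-open variables together cover exactly {green, orange, pink, purple, white, yellow} — 6 values for 6 variables — and pink appears only in F's list, so F = pink.
The 5 still-open variables together cover exactly {green, orange, purple, white, yellow} — 5 values for 5 variables — and green appears only in B's list, so B = green.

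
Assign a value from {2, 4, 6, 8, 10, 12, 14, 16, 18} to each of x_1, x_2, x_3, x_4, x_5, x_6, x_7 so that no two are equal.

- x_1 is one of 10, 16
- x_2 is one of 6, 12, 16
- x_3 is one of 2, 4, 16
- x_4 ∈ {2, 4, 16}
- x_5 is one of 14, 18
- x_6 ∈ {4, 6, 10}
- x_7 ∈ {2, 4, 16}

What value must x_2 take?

12

x_3, x_4, x_7 between them cover only {2, 4, 16} — a naked triple. Remove those values from x_1, x_2, x_6.
x_1 has just one choice, so x_1 = 10. Eliminate 10 elsewhere: x_6.
x_6 has just one choice, so x_6 = 6. So x_2 can't be 6.
So x_2 = 12.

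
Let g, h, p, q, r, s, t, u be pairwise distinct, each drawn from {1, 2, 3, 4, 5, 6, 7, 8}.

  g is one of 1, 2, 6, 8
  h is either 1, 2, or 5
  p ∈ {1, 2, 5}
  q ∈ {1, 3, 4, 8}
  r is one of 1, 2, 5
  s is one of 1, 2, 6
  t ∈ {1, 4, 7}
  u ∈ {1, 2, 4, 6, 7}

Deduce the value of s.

6

Among the 8 variables, 3 fits only q (and all 8 values in {1, 2, 3, 4, 5, 6, 7, 8} must be used), so q = 3.
Among the 7 still-open variables, 8 fits only g (and all 7 values in {1, 2, 4, 5, 6, 7, 8} must be used), so g = 8.
h, p, r share exactly the 3 values {1, 2, 5}; by pigeonhole those values go to them, so strike 1, 2, 5 from s, t, u.
So s = 6.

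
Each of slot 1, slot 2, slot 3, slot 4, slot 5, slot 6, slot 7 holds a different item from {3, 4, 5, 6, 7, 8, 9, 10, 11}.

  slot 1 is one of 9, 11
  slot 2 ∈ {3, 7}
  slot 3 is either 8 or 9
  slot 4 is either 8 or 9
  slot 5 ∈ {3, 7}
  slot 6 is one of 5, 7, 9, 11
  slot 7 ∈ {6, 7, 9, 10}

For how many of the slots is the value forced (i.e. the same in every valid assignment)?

2

slot 2 and slot 5 share exactly the 2 values {3, 7}; by pigeonhole those values go to them, so strike 3, 7 from slot 6, slot 7.
The 2 variables slot 3 and slot 4 are confined to {8, 9}, which locks those values in; drop them from slot 1, slot 6, slot 7.
That leaves slot 1 = 11. So slot 6 can't be 11.
That leaves slot 6 = 5.
Determined: slot 1=11, slot 6=5. The other slots each still have more than one consistent value. That makes 2.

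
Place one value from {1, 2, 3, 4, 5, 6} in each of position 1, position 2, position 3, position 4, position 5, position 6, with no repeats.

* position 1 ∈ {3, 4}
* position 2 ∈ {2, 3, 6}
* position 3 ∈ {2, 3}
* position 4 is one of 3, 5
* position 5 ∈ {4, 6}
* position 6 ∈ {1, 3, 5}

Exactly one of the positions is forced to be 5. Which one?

position 4

The 6 variables draw from only 6 values {1, 2, 3, 4, 5, 6}, so each is used; only position 6 can be 1, hence position 6 = 1.
The 5 still-open variables together cover exactly {2, 3, 4, 5, 6} — 5 values for 5 variables — and 5 appears only in position 4's list, so position 4 = 5.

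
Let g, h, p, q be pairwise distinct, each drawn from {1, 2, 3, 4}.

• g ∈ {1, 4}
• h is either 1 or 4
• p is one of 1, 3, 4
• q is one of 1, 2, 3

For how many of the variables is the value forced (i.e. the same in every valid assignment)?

Among the 4 variables, 2 fits only q (and all 4 values in {1, 2, 3, 4} must be used), so q = 2.
Among the 3 still-open variables, 3 fits only p (and all 3 values in {1, 3, 4} must be used), so p = 3.
Determined: p=3, q=2. The other variables each still have more than one consistent value. That makes 2.

2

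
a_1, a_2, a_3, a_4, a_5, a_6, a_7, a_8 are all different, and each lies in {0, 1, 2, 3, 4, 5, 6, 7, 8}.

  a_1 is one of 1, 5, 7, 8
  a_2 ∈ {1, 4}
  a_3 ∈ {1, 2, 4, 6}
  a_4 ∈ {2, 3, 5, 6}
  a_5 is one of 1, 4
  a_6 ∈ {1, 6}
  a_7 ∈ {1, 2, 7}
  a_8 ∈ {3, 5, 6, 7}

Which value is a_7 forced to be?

The 8 variables together cover exactly {1, 2, 3, 4, 5, 6, 7, 8} — 8 values for 8 variables — and 8 appears only in a_1's list, so a_1 = 8.
a_2 and a_5 between them cover only {1, 4} — a naked pair. Remove those values from a_3, a_6, a_7.
a_6 has just one choice, so a_6 = 6. Eliminate 6 elsewhere: a_3, a_4, a_8.
a_3 has just one choice, so a_3 = 2. So a_4, a_7 can't be 2.
So a_7 = 7.

7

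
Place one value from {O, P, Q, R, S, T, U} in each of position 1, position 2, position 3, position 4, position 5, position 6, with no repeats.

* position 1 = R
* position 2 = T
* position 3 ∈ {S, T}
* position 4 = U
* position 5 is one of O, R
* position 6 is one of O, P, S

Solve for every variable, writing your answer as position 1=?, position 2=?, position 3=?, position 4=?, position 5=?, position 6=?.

position 1 has just one choice, so position 1 = R. Remove R from position 5.
position 2 must be T (only option left). Strike T from position 3.
position 3 must be S (only option left). Remove S from position 6.
That leaves position 4 = U.
That leaves position 5 = O. Eliminate O elsewhere: position 6.
That leaves position 6 = P.

position 1=R, position 2=T, position 3=S, position 4=U, position 5=O, position 6=P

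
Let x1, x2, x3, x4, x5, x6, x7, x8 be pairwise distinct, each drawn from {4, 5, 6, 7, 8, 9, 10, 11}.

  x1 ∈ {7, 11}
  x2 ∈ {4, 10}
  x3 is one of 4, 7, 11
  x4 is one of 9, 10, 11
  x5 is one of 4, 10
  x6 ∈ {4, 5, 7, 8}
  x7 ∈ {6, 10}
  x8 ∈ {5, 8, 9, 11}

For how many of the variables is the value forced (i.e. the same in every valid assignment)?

The 8 variables draw from only 8 values {4, 5, 6, 7, 8, 9, 10, 11}, so each is used; only x7 can be 6, hence x7 = 6.
x2 and x5 share exactly the 2 values {4, 10}; by pigeonhole those values go to them, so strike 4, 10 from x3, x4, x6.
x1 and x3 between them cover only {7, 11} — a naked pair. Remove those values from x4, x6, x8.
x4's domain is down to {9}, so x4 = 9. So x8 can't be 9.
Determined: x4=9, x7=6. The other variables each still have more than one consistent value. That makes 2.

2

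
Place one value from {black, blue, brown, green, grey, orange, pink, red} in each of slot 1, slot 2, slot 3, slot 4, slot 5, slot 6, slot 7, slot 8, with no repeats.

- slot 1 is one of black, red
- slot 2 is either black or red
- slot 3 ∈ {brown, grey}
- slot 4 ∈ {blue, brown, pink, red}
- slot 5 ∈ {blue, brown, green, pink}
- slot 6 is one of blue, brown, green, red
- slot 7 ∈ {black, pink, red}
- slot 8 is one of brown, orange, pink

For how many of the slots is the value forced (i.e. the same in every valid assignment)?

3

The 8 variables draw from only 8 values {black, blue, brown, green, grey, orange, pink, red}, so each is used; only slot 3 can be grey, hence slot 3 = grey.
The 7 still-open variables together cover exactly {black, blue, brown, green, orange, pink, red} — 7 values for 7 variables — and orange appears only in slot 8's list, so slot 8 = orange.
slot 1 and slot 2 between them cover only {black, red} — a naked pair. Remove those values from slot 4, slot 6, slot 7.
That leaves slot 7 = pink. Eliminate pink elsewhere: slot 4, slot 5.
Determined: slot 3=grey, slot 7=pink, slot 8=orange. The other slots each still have more than one consistent value. That makes 3.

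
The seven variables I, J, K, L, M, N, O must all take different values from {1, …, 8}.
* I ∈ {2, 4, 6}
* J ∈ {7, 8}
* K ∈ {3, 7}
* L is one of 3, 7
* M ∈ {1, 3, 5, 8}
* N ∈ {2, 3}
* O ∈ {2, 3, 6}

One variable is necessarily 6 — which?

O

K and L between them cover only {3, 7} — a naked pair. Remove those values from J, M, N, O.
J must be 8 (only option left). Strike 8 from M.
That leaves N = 2. Remove 2 from I, O.
So 6 goes to O.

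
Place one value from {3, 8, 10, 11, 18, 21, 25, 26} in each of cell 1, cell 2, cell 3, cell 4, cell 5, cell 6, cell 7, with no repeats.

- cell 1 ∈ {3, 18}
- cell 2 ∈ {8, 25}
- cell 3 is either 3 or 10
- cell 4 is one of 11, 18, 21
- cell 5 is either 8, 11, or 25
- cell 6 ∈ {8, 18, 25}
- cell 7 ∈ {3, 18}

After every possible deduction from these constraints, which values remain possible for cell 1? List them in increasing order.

3, 18

The 7 variables draw from only 7 values {3, 8, 10, 11, 18, 21, 25}, so each is used; only cell 3 can be 10, hence cell 3 = 10.
The 6 still-open variables together cover exactly {3, 8, 11, 18, 21, 25} — 6 values for 6 variables — and 21 appears only in cell 4's list, so cell 4 = 21.
The 5 still-open variables draw from only 5 values {3, 8, 11, 18, 25}, so each is used; only cell 5 can be 11, hence cell 5 = 11.
cell 1 and cell 7 share exactly the 2 values {3, 18}; by pigeonhole those values go to them, so strike 3, 18 from cell 6.
No further eliminations apply; cell 1 can still be any of 3, 18.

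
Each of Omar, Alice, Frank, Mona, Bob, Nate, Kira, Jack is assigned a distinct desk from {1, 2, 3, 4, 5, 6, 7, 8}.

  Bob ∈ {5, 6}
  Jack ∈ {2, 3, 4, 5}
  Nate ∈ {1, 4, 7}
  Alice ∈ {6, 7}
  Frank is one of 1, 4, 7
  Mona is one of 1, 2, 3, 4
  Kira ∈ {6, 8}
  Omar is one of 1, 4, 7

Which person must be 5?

Bob

Among the 8 variables, 8 fits only Kira (and all 8 values in {1, 2, 3, 4, 5, 6, 7, 8} must be used), so Kira = 8.
The 3 variables Omar, Frank, Nate are confined to {1, 4, 7}, which locks those values in; drop them from Alice, Mona, Jack.
Alice must be 6 (only option left). Strike 6 from Bob.
So 5 goes to Bob.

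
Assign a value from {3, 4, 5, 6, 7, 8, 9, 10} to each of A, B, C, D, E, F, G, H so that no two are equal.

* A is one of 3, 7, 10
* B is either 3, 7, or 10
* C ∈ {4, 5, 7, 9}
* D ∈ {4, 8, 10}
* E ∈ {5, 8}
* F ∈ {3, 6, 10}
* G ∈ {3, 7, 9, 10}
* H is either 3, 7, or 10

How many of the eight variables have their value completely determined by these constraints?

The 8 variables together cover exactly {3, 4, 5, 6, 7, 8, 9, 10} — 8 values for 8 variables — and 6 appears only in F's list, so F = 6.
A, B, H share exactly the 3 values {3, 7, 10}; by pigeonhole those values go to them, so strike 3, 7, 10 from C, D, G.
G has just one choice, so G = 9. Strike 9 from C.
Determined: F=6, G=9. The other variables each still have more than one consistent value. That makes 2.

2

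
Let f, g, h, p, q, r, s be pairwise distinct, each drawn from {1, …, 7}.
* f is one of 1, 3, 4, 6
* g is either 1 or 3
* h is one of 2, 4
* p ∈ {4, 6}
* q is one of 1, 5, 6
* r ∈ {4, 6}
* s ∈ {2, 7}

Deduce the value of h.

2

The 7 variables draw from only 7 values {1, 2, 3, 4, 5, 6, 7}, so each is used; only q can be 5, hence q = 5.
The 6 still-open variables together cover exactly {1, 2, 3, 4, 6, 7} — 6 values for 6 variables — and 7 appears only in s's list, so s = 7.
Among the 5 still-open variables, 2 fits only h (and all 5 values in {1, 2, 3, 4, 6} must be used), so h = 2.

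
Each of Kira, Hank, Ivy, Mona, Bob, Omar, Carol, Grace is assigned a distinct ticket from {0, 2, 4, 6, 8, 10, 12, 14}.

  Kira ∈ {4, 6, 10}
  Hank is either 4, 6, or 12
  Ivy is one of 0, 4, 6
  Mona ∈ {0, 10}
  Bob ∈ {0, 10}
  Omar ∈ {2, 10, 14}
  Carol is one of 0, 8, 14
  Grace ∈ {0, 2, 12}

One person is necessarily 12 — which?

Hank

The 8 variables together cover exactly {0, 2, 4, 6, 8, 10, 12, 14} — 8 values for 8 variables — and 8 appears only in Carol's list, so Carol = 8.
The 7 still-open variables together cover exactly {0, 2, 4, 6, 10, 12, 14} — 7 values for 7 variables — and 14 appears only in Omar's list, so Omar = 14.
The 6 still-open variables draw from only 6 values {0, 2, 4, 6, 10, 12}, so each is used; only Grace can be 2, hence Grace = 2.
Among the 5 still-open variables, 12 fits only Hank (and all 5 values in {0, 4, 6, 10, 12} must be used), so Hank = 12.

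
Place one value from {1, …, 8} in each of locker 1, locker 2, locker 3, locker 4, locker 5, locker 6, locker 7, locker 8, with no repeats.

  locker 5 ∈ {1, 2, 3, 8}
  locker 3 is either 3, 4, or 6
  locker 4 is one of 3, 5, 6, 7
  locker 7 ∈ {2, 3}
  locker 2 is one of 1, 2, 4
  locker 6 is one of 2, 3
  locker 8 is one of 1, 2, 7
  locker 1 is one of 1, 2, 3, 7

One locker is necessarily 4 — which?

The 8 variables draw from only 8 values {1, 2, 3, 4, 5, 6, 7, 8}, so each is used; only locker 4 can be 5, hence locker 4 = 5.
The 7 still-open variables draw from only 7 values {1, 2, 3, 4, 6, 7, 8}, so each is used; only locker 3 can be 6, hence locker 3 = 6.
The 6 still-open variables draw from only 6 values {1, 2, 3, 4, 7, 8}, so each is used; only locker 2 can be 4, hence locker 2 = 4.

locker 2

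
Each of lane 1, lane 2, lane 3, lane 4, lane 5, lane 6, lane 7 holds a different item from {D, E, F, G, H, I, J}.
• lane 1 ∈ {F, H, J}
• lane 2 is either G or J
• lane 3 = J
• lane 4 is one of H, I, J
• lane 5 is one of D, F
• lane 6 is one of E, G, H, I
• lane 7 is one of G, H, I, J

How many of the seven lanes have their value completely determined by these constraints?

lane 3 has just one choice, so lane 3 = J. Eliminate J elsewhere: lane 1, lane 2, lane 4, lane 7.
lane 2 must be G (only option left). Remove G from lane 6, lane 7.
The 5 still-open variables together cover exactly {D, E, F, H, I} — 5 values for 5 variables — and D appears only in lane 5's list, so lane 5 = D.
Among the 4 still-open variables, E fits only lane 6 (and all 4 values in {E, F, H, I} must be used), so lane 6 = E.
Among the 3 still-open variables, F fits only lane 1 (and all 3 values in {F, H, I} must be used), so lane 1 = F.
Determined: lane 1=F, lane 2=G, lane 3=J, lane 5=D, lane 6=E. The other lanes each still have more than one consistent value. That makes 5.

5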